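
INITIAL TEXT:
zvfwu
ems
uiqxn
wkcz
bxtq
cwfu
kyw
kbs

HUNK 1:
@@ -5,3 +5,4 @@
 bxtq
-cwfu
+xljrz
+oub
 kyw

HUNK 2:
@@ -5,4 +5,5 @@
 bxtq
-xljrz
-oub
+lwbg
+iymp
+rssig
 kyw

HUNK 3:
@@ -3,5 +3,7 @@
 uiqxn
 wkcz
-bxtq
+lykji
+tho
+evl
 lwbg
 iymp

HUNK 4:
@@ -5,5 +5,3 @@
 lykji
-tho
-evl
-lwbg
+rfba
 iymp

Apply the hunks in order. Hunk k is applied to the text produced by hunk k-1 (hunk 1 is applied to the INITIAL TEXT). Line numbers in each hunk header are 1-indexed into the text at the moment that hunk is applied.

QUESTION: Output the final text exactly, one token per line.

Answer: zvfwu
ems
uiqxn
wkcz
lykji
rfba
iymp
rssig
kyw
kbs

Derivation:
Hunk 1: at line 5 remove [cwfu] add [xljrz,oub] -> 9 lines: zvfwu ems uiqxn wkcz bxtq xljrz oub kyw kbs
Hunk 2: at line 5 remove [xljrz,oub] add [lwbg,iymp,rssig] -> 10 lines: zvfwu ems uiqxn wkcz bxtq lwbg iymp rssig kyw kbs
Hunk 3: at line 3 remove [bxtq] add [lykji,tho,evl] -> 12 lines: zvfwu ems uiqxn wkcz lykji tho evl lwbg iymp rssig kyw kbs
Hunk 4: at line 5 remove [tho,evl,lwbg] add [rfba] -> 10 lines: zvfwu ems uiqxn wkcz lykji rfba iymp rssig kyw kbs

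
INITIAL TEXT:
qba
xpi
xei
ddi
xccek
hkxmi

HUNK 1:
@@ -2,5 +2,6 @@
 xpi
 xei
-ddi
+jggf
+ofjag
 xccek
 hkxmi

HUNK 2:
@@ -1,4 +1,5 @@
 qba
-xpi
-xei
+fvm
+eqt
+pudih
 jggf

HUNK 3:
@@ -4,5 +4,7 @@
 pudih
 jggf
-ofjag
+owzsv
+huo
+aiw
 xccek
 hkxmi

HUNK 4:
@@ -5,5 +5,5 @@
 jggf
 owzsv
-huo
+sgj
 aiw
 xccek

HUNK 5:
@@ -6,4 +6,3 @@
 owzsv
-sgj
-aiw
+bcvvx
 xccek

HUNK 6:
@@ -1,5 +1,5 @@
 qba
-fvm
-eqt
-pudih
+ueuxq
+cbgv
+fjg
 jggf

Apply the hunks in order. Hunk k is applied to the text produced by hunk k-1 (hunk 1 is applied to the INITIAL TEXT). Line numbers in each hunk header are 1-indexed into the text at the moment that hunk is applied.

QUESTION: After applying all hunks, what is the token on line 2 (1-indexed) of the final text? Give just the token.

Answer: ueuxq

Derivation:
Hunk 1: at line 2 remove [ddi] add [jggf,ofjag] -> 7 lines: qba xpi xei jggf ofjag xccek hkxmi
Hunk 2: at line 1 remove [xpi,xei] add [fvm,eqt,pudih] -> 8 lines: qba fvm eqt pudih jggf ofjag xccek hkxmi
Hunk 3: at line 4 remove [ofjag] add [owzsv,huo,aiw] -> 10 lines: qba fvm eqt pudih jggf owzsv huo aiw xccek hkxmi
Hunk 4: at line 5 remove [huo] add [sgj] -> 10 lines: qba fvm eqt pudih jggf owzsv sgj aiw xccek hkxmi
Hunk 5: at line 6 remove [sgj,aiw] add [bcvvx] -> 9 lines: qba fvm eqt pudih jggf owzsv bcvvx xccek hkxmi
Hunk 6: at line 1 remove [fvm,eqt,pudih] add [ueuxq,cbgv,fjg] -> 9 lines: qba ueuxq cbgv fjg jggf owzsv bcvvx xccek hkxmi
Final line 2: ueuxq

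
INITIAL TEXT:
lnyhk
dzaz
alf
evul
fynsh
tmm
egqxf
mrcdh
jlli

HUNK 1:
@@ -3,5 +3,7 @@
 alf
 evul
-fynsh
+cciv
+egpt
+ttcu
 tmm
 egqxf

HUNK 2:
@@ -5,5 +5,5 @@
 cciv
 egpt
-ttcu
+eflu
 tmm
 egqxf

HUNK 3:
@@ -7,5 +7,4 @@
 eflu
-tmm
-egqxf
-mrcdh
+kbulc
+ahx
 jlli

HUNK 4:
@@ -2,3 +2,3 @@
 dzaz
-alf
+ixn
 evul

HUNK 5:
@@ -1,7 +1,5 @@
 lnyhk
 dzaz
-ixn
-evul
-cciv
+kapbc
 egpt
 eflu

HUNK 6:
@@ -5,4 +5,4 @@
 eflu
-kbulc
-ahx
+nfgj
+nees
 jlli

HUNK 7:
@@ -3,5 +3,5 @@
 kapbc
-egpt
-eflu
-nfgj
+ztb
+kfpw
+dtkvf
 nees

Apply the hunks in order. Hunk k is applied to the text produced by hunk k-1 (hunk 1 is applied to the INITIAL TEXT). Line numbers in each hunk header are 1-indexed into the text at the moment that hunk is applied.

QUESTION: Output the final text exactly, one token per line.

Hunk 1: at line 3 remove [fynsh] add [cciv,egpt,ttcu] -> 11 lines: lnyhk dzaz alf evul cciv egpt ttcu tmm egqxf mrcdh jlli
Hunk 2: at line 5 remove [ttcu] add [eflu] -> 11 lines: lnyhk dzaz alf evul cciv egpt eflu tmm egqxf mrcdh jlli
Hunk 3: at line 7 remove [tmm,egqxf,mrcdh] add [kbulc,ahx] -> 10 lines: lnyhk dzaz alf evul cciv egpt eflu kbulc ahx jlli
Hunk 4: at line 2 remove [alf] add [ixn] -> 10 lines: lnyhk dzaz ixn evul cciv egpt eflu kbulc ahx jlli
Hunk 5: at line 1 remove [ixn,evul,cciv] add [kapbc] -> 8 lines: lnyhk dzaz kapbc egpt eflu kbulc ahx jlli
Hunk 6: at line 5 remove [kbulc,ahx] add [nfgj,nees] -> 8 lines: lnyhk dzaz kapbc egpt eflu nfgj nees jlli
Hunk 7: at line 3 remove [egpt,eflu,nfgj] add [ztb,kfpw,dtkvf] -> 8 lines: lnyhk dzaz kapbc ztb kfpw dtkvf nees jlli

Answer: lnyhk
dzaz
kapbc
ztb
kfpw
dtkvf
nees
jlli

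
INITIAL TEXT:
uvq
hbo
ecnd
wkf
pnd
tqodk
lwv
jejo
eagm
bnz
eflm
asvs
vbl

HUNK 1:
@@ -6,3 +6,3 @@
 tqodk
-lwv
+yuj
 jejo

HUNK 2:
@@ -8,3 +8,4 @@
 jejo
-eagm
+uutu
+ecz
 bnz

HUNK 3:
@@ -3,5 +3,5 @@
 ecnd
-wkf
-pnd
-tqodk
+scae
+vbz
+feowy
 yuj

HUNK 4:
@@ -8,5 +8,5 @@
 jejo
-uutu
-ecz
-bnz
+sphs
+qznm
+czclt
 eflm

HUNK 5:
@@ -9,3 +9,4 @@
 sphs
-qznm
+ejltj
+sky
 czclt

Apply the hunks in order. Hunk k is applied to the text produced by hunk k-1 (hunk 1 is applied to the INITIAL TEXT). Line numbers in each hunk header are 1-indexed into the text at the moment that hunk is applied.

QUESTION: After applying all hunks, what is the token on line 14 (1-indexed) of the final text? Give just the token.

Answer: asvs

Derivation:
Hunk 1: at line 6 remove [lwv] add [yuj] -> 13 lines: uvq hbo ecnd wkf pnd tqodk yuj jejo eagm bnz eflm asvs vbl
Hunk 2: at line 8 remove [eagm] add [uutu,ecz] -> 14 lines: uvq hbo ecnd wkf pnd tqodk yuj jejo uutu ecz bnz eflm asvs vbl
Hunk 3: at line 3 remove [wkf,pnd,tqodk] add [scae,vbz,feowy] -> 14 lines: uvq hbo ecnd scae vbz feowy yuj jejo uutu ecz bnz eflm asvs vbl
Hunk 4: at line 8 remove [uutu,ecz,bnz] add [sphs,qznm,czclt] -> 14 lines: uvq hbo ecnd scae vbz feowy yuj jejo sphs qznm czclt eflm asvs vbl
Hunk 5: at line 9 remove [qznm] add [ejltj,sky] -> 15 lines: uvq hbo ecnd scae vbz feowy yuj jejo sphs ejltj sky czclt eflm asvs vbl
Final line 14: asvs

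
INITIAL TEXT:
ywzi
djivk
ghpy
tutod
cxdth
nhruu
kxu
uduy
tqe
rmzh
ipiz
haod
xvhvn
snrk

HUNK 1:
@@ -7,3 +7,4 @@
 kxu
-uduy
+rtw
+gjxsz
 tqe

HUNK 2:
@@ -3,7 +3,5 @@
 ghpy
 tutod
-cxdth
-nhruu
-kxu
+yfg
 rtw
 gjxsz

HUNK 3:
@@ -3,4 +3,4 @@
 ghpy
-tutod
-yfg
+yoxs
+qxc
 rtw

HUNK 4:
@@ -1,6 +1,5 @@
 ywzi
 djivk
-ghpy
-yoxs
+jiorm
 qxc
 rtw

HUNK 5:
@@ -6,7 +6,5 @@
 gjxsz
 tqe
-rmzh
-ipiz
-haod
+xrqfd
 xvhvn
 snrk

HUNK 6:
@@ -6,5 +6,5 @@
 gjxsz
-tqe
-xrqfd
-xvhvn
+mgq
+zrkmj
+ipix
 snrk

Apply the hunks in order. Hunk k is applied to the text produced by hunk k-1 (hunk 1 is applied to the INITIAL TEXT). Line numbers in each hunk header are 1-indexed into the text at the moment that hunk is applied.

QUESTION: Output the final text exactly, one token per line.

Hunk 1: at line 7 remove [uduy] add [rtw,gjxsz] -> 15 lines: ywzi djivk ghpy tutod cxdth nhruu kxu rtw gjxsz tqe rmzh ipiz haod xvhvn snrk
Hunk 2: at line 3 remove [cxdth,nhruu,kxu] add [yfg] -> 13 lines: ywzi djivk ghpy tutod yfg rtw gjxsz tqe rmzh ipiz haod xvhvn snrk
Hunk 3: at line 3 remove [tutod,yfg] add [yoxs,qxc] -> 13 lines: ywzi djivk ghpy yoxs qxc rtw gjxsz tqe rmzh ipiz haod xvhvn snrk
Hunk 4: at line 1 remove [ghpy,yoxs] add [jiorm] -> 12 lines: ywzi djivk jiorm qxc rtw gjxsz tqe rmzh ipiz haod xvhvn snrk
Hunk 5: at line 6 remove [rmzh,ipiz,haod] add [xrqfd] -> 10 lines: ywzi djivk jiorm qxc rtw gjxsz tqe xrqfd xvhvn snrk
Hunk 6: at line 6 remove [tqe,xrqfd,xvhvn] add [mgq,zrkmj,ipix] -> 10 lines: ywzi djivk jiorm qxc rtw gjxsz mgq zrkmj ipix snrk

Answer: ywzi
djivk
jiorm
qxc
rtw
gjxsz
mgq
zrkmj
ipix
snrk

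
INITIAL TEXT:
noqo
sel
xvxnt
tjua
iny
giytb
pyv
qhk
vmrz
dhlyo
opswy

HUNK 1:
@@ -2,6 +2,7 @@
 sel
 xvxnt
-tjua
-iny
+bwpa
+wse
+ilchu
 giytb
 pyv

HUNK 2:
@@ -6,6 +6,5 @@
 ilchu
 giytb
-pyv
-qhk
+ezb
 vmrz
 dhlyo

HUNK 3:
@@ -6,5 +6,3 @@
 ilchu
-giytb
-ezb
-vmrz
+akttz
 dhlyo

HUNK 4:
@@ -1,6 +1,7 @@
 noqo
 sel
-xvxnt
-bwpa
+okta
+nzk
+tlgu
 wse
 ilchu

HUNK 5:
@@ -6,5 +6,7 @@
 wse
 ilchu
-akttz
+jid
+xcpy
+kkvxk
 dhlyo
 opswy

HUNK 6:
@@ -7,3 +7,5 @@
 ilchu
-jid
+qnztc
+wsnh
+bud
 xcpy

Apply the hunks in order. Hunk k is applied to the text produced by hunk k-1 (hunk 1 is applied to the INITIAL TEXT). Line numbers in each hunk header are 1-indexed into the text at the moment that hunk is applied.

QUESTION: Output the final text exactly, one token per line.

Answer: noqo
sel
okta
nzk
tlgu
wse
ilchu
qnztc
wsnh
bud
xcpy
kkvxk
dhlyo
opswy

Derivation:
Hunk 1: at line 2 remove [tjua,iny] add [bwpa,wse,ilchu] -> 12 lines: noqo sel xvxnt bwpa wse ilchu giytb pyv qhk vmrz dhlyo opswy
Hunk 2: at line 6 remove [pyv,qhk] add [ezb] -> 11 lines: noqo sel xvxnt bwpa wse ilchu giytb ezb vmrz dhlyo opswy
Hunk 3: at line 6 remove [giytb,ezb,vmrz] add [akttz] -> 9 lines: noqo sel xvxnt bwpa wse ilchu akttz dhlyo opswy
Hunk 4: at line 1 remove [xvxnt,bwpa] add [okta,nzk,tlgu] -> 10 lines: noqo sel okta nzk tlgu wse ilchu akttz dhlyo opswy
Hunk 5: at line 6 remove [akttz] add [jid,xcpy,kkvxk] -> 12 lines: noqo sel okta nzk tlgu wse ilchu jid xcpy kkvxk dhlyo opswy
Hunk 6: at line 7 remove [jid] add [qnztc,wsnh,bud] -> 14 lines: noqo sel okta nzk tlgu wse ilchu qnztc wsnh bud xcpy kkvxk dhlyo opswy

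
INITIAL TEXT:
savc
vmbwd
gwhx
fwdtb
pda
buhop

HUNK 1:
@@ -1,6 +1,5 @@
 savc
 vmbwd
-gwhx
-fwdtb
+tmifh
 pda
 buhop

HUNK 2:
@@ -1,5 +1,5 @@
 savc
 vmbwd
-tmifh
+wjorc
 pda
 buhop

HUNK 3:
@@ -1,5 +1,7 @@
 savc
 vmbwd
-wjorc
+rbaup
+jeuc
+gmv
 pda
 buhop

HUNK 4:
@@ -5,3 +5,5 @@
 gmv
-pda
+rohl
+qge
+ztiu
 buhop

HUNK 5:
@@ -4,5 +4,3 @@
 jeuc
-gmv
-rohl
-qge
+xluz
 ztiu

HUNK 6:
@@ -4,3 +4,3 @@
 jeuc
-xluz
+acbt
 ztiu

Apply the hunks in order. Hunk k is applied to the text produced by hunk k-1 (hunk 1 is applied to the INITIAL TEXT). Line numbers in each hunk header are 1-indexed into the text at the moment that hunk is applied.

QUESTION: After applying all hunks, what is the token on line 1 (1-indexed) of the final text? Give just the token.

Hunk 1: at line 1 remove [gwhx,fwdtb] add [tmifh] -> 5 lines: savc vmbwd tmifh pda buhop
Hunk 2: at line 1 remove [tmifh] add [wjorc] -> 5 lines: savc vmbwd wjorc pda buhop
Hunk 3: at line 1 remove [wjorc] add [rbaup,jeuc,gmv] -> 7 lines: savc vmbwd rbaup jeuc gmv pda buhop
Hunk 4: at line 5 remove [pda] add [rohl,qge,ztiu] -> 9 lines: savc vmbwd rbaup jeuc gmv rohl qge ztiu buhop
Hunk 5: at line 4 remove [gmv,rohl,qge] add [xluz] -> 7 lines: savc vmbwd rbaup jeuc xluz ztiu buhop
Hunk 6: at line 4 remove [xluz] add [acbt] -> 7 lines: savc vmbwd rbaup jeuc acbt ztiu buhop
Final line 1: savc

Answer: savc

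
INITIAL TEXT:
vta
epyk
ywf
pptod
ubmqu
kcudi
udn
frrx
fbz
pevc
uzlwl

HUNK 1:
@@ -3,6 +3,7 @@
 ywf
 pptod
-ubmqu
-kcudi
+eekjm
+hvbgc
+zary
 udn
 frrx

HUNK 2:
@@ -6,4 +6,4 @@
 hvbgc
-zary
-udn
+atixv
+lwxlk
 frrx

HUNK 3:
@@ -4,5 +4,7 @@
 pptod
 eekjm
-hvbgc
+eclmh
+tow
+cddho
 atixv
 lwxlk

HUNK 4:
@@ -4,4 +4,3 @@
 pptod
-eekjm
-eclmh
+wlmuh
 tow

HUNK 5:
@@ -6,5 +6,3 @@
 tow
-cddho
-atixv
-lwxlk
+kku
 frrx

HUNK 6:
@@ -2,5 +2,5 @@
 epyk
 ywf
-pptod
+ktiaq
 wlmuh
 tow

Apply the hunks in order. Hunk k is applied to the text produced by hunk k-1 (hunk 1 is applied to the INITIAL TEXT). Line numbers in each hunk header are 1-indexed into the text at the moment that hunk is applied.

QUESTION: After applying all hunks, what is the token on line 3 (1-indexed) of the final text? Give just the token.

Answer: ywf

Derivation:
Hunk 1: at line 3 remove [ubmqu,kcudi] add [eekjm,hvbgc,zary] -> 12 lines: vta epyk ywf pptod eekjm hvbgc zary udn frrx fbz pevc uzlwl
Hunk 2: at line 6 remove [zary,udn] add [atixv,lwxlk] -> 12 lines: vta epyk ywf pptod eekjm hvbgc atixv lwxlk frrx fbz pevc uzlwl
Hunk 3: at line 4 remove [hvbgc] add [eclmh,tow,cddho] -> 14 lines: vta epyk ywf pptod eekjm eclmh tow cddho atixv lwxlk frrx fbz pevc uzlwl
Hunk 4: at line 4 remove [eekjm,eclmh] add [wlmuh] -> 13 lines: vta epyk ywf pptod wlmuh tow cddho atixv lwxlk frrx fbz pevc uzlwl
Hunk 5: at line 6 remove [cddho,atixv,lwxlk] add [kku] -> 11 lines: vta epyk ywf pptod wlmuh tow kku frrx fbz pevc uzlwl
Hunk 6: at line 2 remove [pptod] add [ktiaq] -> 11 lines: vta epyk ywf ktiaq wlmuh tow kku frrx fbz pevc uzlwl
Final line 3: ywf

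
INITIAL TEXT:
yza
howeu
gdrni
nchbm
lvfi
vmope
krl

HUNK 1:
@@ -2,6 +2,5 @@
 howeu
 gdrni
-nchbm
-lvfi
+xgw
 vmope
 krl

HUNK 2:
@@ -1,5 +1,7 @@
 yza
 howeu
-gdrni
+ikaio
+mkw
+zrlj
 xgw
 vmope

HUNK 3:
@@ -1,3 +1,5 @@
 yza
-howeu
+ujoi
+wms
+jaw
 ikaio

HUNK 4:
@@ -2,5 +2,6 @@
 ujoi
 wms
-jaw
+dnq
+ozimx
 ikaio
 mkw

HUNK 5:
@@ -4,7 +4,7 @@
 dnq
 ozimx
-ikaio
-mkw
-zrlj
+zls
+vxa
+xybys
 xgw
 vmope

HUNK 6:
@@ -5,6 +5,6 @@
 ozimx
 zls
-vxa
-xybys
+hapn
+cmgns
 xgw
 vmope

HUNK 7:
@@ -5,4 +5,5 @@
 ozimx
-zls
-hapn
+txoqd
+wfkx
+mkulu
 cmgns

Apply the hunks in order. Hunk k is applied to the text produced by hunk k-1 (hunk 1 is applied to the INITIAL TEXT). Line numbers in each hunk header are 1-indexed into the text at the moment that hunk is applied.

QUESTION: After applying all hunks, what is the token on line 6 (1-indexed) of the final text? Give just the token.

Hunk 1: at line 2 remove [nchbm,lvfi] add [xgw] -> 6 lines: yza howeu gdrni xgw vmope krl
Hunk 2: at line 1 remove [gdrni] add [ikaio,mkw,zrlj] -> 8 lines: yza howeu ikaio mkw zrlj xgw vmope krl
Hunk 3: at line 1 remove [howeu] add [ujoi,wms,jaw] -> 10 lines: yza ujoi wms jaw ikaio mkw zrlj xgw vmope krl
Hunk 4: at line 2 remove [jaw] add [dnq,ozimx] -> 11 lines: yza ujoi wms dnq ozimx ikaio mkw zrlj xgw vmope krl
Hunk 5: at line 4 remove [ikaio,mkw,zrlj] add [zls,vxa,xybys] -> 11 lines: yza ujoi wms dnq ozimx zls vxa xybys xgw vmope krl
Hunk 6: at line 5 remove [vxa,xybys] add [hapn,cmgns] -> 11 lines: yza ujoi wms dnq ozimx zls hapn cmgns xgw vmope krl
Hunk 7: at line 5 remove [zls,hapn] add [txoqd,wfkx,mkulu] -> 12 lines: yza ujoi wms dnq ozimx txoqd wfkx mkulu cmgns xgw vmope krl
Final line 6: txoqd

Answer: txoqd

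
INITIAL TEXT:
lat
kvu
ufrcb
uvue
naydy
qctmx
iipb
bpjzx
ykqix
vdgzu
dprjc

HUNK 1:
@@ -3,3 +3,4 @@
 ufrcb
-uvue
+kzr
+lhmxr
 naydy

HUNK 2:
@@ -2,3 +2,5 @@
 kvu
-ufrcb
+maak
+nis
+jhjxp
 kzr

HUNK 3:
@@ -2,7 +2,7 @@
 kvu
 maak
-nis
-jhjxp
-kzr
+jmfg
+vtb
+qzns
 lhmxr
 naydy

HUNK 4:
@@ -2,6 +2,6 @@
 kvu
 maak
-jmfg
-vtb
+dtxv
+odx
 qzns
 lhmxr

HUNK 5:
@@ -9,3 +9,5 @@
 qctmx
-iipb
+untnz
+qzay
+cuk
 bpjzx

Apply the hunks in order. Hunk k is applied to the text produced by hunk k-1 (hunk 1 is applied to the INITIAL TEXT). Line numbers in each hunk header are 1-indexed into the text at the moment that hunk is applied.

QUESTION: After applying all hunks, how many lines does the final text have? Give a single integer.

Answer: 16

Derivation:
Hunk 1: at line 3 remove [uvue] add [kzr,lhmxr] -> 12 lines: lat kvu ufrcb kzr lhmxr naydy qctmx iipb bpjzx ykqix vdgzu dprjc
Hunk 2: at line 2 remove [ufrcb] add [maak,nis,jhjxp] -> 14 lines: lat kvu maak nis jhjxp kzr lhmxr naydy qctmx iipb bpjzx ykqix vdgzu dprjc
Hunk 3: at line 2 remove [nis,jhjxp,kzr] add [jmfg,vtb,qzns] -> 14 lines: lat kvu maak jmfg vtb qzns lhmxr naydy qctmx iipb bpjzx ykqix vdgzu dprjc
Hunk 4: at line 2 remove [jmfg,vtb] add [dtxv,odx] -> 14 lines: lat kvu maak dtxv odx qzns lhmxr naydy qctmx iipb bpjzx ykqix vdgzu dprjc
Hunk 5: at line 9 remove [iipb] add [untnz,qzay,cuk] -> 16 lines: lat kvu maak dtxv odx qzns lhmxr naydy qctmx untnz qzay cuk bpjzx ykqix vdgzu dprjc
Final line count: 16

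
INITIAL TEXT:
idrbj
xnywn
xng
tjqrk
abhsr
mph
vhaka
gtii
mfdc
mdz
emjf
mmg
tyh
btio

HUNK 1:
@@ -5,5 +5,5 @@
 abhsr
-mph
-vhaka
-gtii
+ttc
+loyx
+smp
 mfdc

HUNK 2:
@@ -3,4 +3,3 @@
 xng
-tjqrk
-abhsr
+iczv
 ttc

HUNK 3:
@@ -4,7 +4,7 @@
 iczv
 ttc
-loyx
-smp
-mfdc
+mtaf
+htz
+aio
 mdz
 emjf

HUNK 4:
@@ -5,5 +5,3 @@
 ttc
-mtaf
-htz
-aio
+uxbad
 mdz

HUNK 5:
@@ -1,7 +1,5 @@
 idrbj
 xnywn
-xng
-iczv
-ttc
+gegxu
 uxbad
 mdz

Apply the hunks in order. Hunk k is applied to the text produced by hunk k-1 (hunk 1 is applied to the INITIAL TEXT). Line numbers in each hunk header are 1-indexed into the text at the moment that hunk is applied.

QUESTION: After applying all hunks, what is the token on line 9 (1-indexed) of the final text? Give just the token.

Hunk 1: at line 5 remove [mph,vhaka,gtii] add [ttc,loyx,smp] -> 14 lines: idrbj xnywn xng tjqrk abhsr ttc loyx smp mfdc mdz emjf mmg tyh btio
Hunk 2: at line 3 remove [tjqrk,abhsr] add [iczv] -> 13 lines: idrbj xnywn xng iczv ttc loyx smp mfdc mdz emjf mmg tyh btio
Hunk 3: at line 4 remove [loyx,smp,mfdc] add [mtaf,htz,aio] -> 13 lines: idrbj xnywn xng iczv ttc mtaf htz aio mdz emjf mmg tyh btio
Hunk 4: at line 5 remove [mtaf,htz,aio] add [uxbad] -> 11 lines: idrbj xnywn xng iczv ttc uxbad mdz emjf mmg tyh btio
Hunk 5: at line 1 remove [xng,iczv,ttc] add [gegxu] -> 9 lines: idrbj xnywn gegxu uxbad mdz emjf mmg tyh btio
Final line 9: btio

Answer: btio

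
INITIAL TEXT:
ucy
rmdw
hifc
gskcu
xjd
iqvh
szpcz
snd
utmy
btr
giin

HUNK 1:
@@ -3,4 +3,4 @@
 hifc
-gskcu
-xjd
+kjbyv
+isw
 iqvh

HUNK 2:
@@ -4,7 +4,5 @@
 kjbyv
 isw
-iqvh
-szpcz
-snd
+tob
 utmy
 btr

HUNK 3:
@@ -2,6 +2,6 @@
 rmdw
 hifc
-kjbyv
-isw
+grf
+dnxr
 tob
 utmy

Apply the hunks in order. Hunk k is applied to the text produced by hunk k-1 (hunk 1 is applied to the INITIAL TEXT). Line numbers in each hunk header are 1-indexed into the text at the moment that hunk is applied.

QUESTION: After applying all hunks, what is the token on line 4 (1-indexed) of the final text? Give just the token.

Answer: grf

Derivation:
Hunk 1: at line 3 remove [gskcu,xjd] add [kjbyv,isw] -> 11 lines: ucy rmdw hifc kjbyv isw iqvh szpcz snd utmy btr giin
Hunk 2: at line 4 remove [iqvh,szpcz,snd] add [tob] -> 9 lines: ucy rmdw hifc kjbyv isw tob utmy btr giin
Hunk 3: at line 2 remove [kjbyv,isw] add [grf,dnxr] -> 9 lines: ucy rmdw hifc grf dnxr tob utmy btr giin
Final line 4: grf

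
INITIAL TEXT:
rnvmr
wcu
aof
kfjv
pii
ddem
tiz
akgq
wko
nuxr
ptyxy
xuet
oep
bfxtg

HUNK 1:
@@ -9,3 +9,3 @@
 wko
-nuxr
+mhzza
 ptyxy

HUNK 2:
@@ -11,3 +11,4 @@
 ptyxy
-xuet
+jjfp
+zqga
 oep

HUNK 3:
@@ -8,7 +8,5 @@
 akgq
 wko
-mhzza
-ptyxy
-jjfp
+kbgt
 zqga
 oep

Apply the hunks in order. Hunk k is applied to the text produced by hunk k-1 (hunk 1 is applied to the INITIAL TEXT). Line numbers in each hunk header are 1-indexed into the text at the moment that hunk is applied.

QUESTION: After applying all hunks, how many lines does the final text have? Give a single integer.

Hunk 1: at line 9 remove [nuxr] add [mhzza] -> 14 lines: rnvmr wcu aof kfjv pii ddem tiz akgq wko mhzza ptyxy xuet oep bfxtg
Hunk 2: at line 11 remove [xuet] add [jjfp,zqga] -> 15 lines: rnvmr wcu aof kfjv pii ddem tiz akgq wko mhzza ptyxy jjfp zqga oep bfxtg
Hunk 3: at line 8 remove [mhzza,ptyxy,jjfp] add [kbgt] -> 13 lines: rnvmr wcu aof kfjv pii ddem tiz akgq wko kbgt zqga oep bfxtg
Final line count: 13

Answer: 13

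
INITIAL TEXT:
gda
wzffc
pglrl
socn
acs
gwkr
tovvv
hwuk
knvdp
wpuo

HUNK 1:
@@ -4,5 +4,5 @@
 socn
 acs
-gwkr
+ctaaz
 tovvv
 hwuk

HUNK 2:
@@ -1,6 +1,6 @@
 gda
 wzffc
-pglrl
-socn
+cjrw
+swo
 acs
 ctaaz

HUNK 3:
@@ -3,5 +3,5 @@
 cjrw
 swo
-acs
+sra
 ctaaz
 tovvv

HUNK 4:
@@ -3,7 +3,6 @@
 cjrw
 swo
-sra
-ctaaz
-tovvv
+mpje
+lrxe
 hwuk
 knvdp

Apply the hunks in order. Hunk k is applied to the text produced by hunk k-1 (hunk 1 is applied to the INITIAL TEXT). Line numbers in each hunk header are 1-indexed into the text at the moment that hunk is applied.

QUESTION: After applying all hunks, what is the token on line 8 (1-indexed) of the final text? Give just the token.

Answer: knvdp

Derivation:
Hunk 1: at line 4 remove [gwkr] add [ctaaz] -> 10 lines: gda wzffc pglrl socn acs ctaaz tovvv hwuk knvdp wpuo
Hunk 2: at line 1 remove [pglrl,socn] add [cjrw,swo] -> 10 lines: gda wzffc cjrw swo acs ctaaz tovvv hwuk knvdp wpuo
Hunk 3: at line 3 remove [acs] add [sra] -> 10 lines: gda wzffc cjrw swo sra ctaaz tovvv hwuk knvdp wpuo
Hunk 4: at line 3 remove [sra,ctaaz,tovvv] add [mpje,lrxe] -> 9 lines: gda wzffc cjrw swo mpje lrxe hwuk knvdp wpuo
Final line 8: knvdp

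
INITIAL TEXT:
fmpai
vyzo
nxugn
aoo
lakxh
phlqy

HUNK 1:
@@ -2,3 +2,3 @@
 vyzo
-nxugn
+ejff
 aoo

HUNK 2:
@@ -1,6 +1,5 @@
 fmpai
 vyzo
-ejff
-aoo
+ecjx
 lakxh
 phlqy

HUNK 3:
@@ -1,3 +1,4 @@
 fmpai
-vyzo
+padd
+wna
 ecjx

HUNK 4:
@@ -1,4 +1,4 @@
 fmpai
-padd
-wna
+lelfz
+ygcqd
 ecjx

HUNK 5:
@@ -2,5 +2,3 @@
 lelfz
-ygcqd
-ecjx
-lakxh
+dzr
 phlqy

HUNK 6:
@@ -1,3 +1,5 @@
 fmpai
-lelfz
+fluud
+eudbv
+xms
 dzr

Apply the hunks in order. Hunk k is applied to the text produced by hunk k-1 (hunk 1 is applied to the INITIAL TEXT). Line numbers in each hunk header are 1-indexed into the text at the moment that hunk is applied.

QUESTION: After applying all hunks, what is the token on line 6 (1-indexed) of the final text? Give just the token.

Hunk 1: at line 2 remove [nxugn] add [ejff] -> 6 lines: fmpai vyzo ejff aoo lakxh phlqy
Hunk 2: at line 1 remove [ejff,aoo] add [ecjx] -> 5 lines: fmpai vyzo ecjx lakxh phlqy
Hunk 3: at line 1 remove [vyzo] add [padd,wna] -> 6 lines: fmpai padd wna ecjx lakxh phlqy
Hunk 4: at line 1 remove [padd,wna] add [lelfz,ygcqd] -> 6 lines: fmpai lelfz ygcqd ecjx lakxh phlqy
Hunk 5: at line 2 remove [ygcqd,ecjx,lakxh] add [dzr] -> 4 lines: fmpai lelfz dzr phlqy
Hunk 6: at line 1 remove [lelfz] add [fluud,eudbv,xms] -> 6 lines: fmpai fluud eudbv xms dzr phlqy
Final line 6: phlqy

Answer: phlqy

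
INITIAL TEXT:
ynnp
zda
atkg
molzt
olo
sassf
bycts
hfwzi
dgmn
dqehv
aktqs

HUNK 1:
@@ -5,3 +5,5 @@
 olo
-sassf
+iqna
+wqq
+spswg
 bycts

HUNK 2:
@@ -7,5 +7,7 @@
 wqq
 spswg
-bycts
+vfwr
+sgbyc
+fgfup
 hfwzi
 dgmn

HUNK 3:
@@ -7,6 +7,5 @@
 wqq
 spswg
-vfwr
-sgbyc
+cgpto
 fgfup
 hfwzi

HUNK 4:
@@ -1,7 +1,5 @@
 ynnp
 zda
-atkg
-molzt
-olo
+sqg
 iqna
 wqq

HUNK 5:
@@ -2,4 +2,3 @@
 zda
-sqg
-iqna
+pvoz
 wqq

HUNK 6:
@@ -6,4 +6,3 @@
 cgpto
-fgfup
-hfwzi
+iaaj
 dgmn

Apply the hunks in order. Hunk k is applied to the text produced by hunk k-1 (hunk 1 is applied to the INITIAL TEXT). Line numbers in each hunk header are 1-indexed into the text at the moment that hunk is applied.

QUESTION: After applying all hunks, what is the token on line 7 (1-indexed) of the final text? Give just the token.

Answer: iaaj

Derivation:
Hunk 1: at line 5 remove [sassf] add [iqna,wqq,spswg] -> 13 lines: ynnp zda atkg molzt olo iqna wqq spswg bycts hfwzi dgmn dqehv aktqs
Hunk 2: at line 7 remove [bycts] add [vfwr,sgbyc,fgfup] -> 15 lines: ynnp zda atkg molzt olo iqna wqq spswg vfwr sgbyc fgfup hfwzi dgmn dqehv aktqs
Hunk 3: at line 7 remove [vfwr,sgbyc] add [cgpto] -> 14 lines: ynnp zda atkg molzt olo iqna wqq spswg cgpto fgfup hfwzi dgmn dqehv aktqs
Hunk 4: at line 1 remove [atkg,molzt,olo] add [sqg] -> 12 lines: ynnp zda sqg iqna wqq spswg cgpto fgfup hfwzi dgmn dqehv aktqs
Hunk 5: at line 2 remove [sqg,iqna] add [pvoz] -> 11 lines: ynnp zda pvoz wqq spswg cgpto fgfup hfwzi dgmn dqehv aktqs
Hunk 6: at line 6 remove [fgfup,hfwzi] add [iaaj] -> 10 lines: ynnp zda pvoz wqq spswg cgpto iaaj dgmn dqehv aktqs
Final line 7: iaaj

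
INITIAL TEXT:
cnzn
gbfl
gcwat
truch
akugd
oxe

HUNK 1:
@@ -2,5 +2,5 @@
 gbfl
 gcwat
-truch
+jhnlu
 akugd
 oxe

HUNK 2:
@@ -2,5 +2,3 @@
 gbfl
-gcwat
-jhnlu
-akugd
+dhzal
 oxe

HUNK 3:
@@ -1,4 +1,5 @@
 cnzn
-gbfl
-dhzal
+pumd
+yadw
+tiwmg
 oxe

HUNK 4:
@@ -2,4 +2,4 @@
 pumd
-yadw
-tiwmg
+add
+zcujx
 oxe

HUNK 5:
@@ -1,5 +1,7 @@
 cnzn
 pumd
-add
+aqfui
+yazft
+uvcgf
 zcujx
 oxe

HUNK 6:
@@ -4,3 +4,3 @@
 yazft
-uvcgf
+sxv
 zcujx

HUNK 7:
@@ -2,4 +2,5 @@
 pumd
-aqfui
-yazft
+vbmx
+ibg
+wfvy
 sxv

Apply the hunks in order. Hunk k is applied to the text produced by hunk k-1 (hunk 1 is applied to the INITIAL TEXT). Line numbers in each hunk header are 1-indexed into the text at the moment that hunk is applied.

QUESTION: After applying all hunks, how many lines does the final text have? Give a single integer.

Hunk 1: at line 2 remove [truch] add [jhnlu] -> 6 lines: cnzn gbfl gcwat jhnlu akugd oxe
Hunk 2: at line 2 remove [gcwat,jhnlu,akugd] add [dhzal] -> 4 lines: cnzn gbfl dhzal oxe
Hunk 3: at line 1 remove [gbfl,dhzal] add [pumd,yadw,tiwmg] -> 5 lines: cnzn pumd yadw tiwmg oxe
Hunk 4: at line 2 remove [yadw,tiwmg] add [add,zcujx] -> 5 lines: cnzn pumd add zcujx oxe
Hunk 5: at line 1 remove [add] add [aqfui,yazft,uvcgf] -> 7 lines: cnzn pumd aqfui yazft uvcgf zcujx oxe
Hunk 6: at line 4 remove [uvcgf] add [sxv] -> 7 lines: cnzn pumd aqfui yazft sxv zcujx oxe
Hunk 7: at line 2 remove [aqfui,yazft] add [vbmx,ibg,wfvy] -> 8 lines: cnzn pumd vbmx ibg wfvy sxv zcujx oxe
Final line count: 8

Answer: 8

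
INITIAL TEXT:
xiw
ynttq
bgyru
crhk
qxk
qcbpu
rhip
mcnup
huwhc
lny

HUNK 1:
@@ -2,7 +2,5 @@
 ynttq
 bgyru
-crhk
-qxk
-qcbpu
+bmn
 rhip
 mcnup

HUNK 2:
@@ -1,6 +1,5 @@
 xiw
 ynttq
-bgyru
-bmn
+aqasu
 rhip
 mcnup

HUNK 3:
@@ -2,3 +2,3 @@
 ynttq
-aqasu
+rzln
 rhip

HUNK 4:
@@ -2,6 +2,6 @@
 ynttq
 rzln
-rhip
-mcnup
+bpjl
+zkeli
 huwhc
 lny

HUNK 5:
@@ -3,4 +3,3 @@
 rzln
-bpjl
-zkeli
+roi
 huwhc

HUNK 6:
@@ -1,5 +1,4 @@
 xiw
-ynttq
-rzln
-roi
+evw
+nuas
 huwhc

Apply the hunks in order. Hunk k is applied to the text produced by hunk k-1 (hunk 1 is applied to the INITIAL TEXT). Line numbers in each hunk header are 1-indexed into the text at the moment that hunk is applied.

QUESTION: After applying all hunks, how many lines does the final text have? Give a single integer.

Answer: 5

Derivation:
Hunk 1: at line 2 remove [crhk,qxk,qcbpu] add [bmn] -> 8 lines: xiw ynttq bgyru bmn rhip mcnup huwhc lny
Hunk 2: at line 1 remove [bgyru,bmn] add [aqasu] -> 7 lines: xiw ynttq aqasu rhip mcnup huwhc lny
Hunk 3: at line 2 remove [aqasu] add [rzln] -> 7 lines: xiw ynttq rzln rhip mcnup huwhc lny
Hunk 4: at line 2 remove [rhip,mcnup] add [bpjl,zkeli] -> 7 lines: xiw ynttq rzln bpjl zkeli huwhc lny
Hunk 5: at line 3 remove [bpjl,zkeli] add [roi] -> 6 lines: xiw ynttq rzln roi huwhc lny
Hunk 6: at line 1 remove [ynttq,rzln,roi] add [evw,nuas] -> 5 lines: xiw evw nuas huwhc lny
Final line count: 5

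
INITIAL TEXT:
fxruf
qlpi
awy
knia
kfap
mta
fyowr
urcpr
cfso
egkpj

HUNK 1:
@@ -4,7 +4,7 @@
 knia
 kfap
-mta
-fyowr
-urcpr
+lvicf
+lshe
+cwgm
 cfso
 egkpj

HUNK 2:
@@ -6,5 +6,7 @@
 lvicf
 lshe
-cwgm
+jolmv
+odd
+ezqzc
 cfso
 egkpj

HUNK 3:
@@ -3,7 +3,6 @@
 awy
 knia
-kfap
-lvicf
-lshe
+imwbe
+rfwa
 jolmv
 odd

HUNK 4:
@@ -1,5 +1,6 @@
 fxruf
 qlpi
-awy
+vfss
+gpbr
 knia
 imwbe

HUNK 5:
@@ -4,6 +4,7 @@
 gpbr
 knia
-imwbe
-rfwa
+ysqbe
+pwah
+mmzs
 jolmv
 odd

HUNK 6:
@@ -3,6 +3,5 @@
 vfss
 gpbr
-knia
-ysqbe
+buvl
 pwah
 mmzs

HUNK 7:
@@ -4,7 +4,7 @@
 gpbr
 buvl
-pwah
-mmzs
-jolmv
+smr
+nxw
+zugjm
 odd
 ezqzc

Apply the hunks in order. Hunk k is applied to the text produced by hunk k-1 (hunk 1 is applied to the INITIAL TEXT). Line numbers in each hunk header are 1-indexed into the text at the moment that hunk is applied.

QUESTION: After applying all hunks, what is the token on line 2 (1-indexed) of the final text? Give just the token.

Hunk 1: at line 4 remove [mta,fyowr,urcpr] add [lvicf,lshe,cwgm] -> 10 lines: fxruf qlpi awy knia kfap lvicf lshe cwgm cfso egkpj
Hunk 2: at line 6 remove [cwgm] add [jolmv,odd,ezqzc] -> 12 lines: fxruf qlpi awy knia kfap lvicf lshe jolmv odd ezqzc cfso egkpj
Hunk 3: at line 3 remove [kfap,lvicf,lshe] add [imwbe,rfwa] -> 11 lines: fxruf qlpi awy knia imwbe rfwa jolmv odd ezqzc cfso egkpj
Hunk 4: at line 1 remove [awy] add [vfss,gpbr] -> 12 lines: fxruf qlpi vfss gpbr knia imwbe rfwa jolmv odd ezqzc cfso egkpj
Hunk 5: at line 4 remove [imwbe,rfwa] add [ysqbe,pwah,mmzs] -> 13 lines: fxruf qlpi vfss gpbr knia ysqbe pwah mmzs jolmv odd ezqzc cfso egkpj
Hunk 6: at line 3 remove [knia,ysqbe] add [buvl] -> 12 lines: fxruf qlpi vfss gpbr buvl pwah mmzs jolmv odd ezqzc cfso egkpj
Hunk 7: at line 4 remove [pwah,mmzs,jolmv] add [smr,nxw,zugjm] -> 12 lines: fxruf qlpi vfss gpbr buvl smr nxw zugjm odd ezqzc cfso egkpj
Final line 2: qlpi

Answer: qlpi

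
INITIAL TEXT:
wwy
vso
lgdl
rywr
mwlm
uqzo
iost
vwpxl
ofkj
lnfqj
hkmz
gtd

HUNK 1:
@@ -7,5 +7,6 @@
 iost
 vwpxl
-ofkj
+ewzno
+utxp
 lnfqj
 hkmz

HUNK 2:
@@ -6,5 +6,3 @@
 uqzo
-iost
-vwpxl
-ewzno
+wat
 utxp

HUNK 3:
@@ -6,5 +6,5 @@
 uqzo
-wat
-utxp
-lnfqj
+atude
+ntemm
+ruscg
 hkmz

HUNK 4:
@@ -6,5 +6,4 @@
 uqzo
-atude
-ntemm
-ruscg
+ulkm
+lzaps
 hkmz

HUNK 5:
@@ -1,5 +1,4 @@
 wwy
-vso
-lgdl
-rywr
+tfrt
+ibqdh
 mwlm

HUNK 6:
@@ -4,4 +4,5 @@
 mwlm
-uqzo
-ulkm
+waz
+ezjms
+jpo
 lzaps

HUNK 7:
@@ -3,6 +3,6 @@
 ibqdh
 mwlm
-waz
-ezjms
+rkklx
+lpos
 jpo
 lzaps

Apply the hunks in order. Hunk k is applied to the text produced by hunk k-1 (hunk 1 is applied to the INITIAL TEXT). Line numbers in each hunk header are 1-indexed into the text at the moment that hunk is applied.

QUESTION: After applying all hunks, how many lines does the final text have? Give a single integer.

Answer: 10

Derivation:
Hunk 1: at line 7 remove [ofkj] add [ewzno,utxp] -> 13 lines: wwy vso lgdl rywr mwlm uqzo iost vwpxl ewzno utxp lnfqj hkmz gtd
Hunk 2: at line 6 remove [iost,vwpxl,ewzno] add [wat] -> 11 lines: wwy vso lgdl rywr mwlm uqzo wat utxp lnfqj hkmz gtd
Hunk 3: at line 6 remove [wat,utxp,lnfqj] add [atude,ntemm,ruscg] -> 11 lines: wwy vso lgdl rywr mwlm uqzo atude ntemm ruscg hkmz gtd
Hunk 4: at line 6 remove [atude,ntemm,ruscg] add [ulkm,lzaps] -> 10 lines: wwy vso lgdl rywr mwlm uqzo ulkm lzaps hkmz gtd
Hunk 5: at line 1 remove [vso,lgdl,rywr] add [tfrt,ibqdh] -> 9 lines: wwy tfrt ibqdh mwlm uqzo ulkm lzaps hkmz gtd
Hunk 6: at line 4 remove [uqzo,ulkm] add [waz,ezjms,jpo] -> 10 lines: wwy tfrt ibqdh mwlm waz ezjms jpo lzaps hkmz gtd
Hunk 7: at line 3 remove [waz,ezjms] add [rkklx,lpos] -> 10 lines: wwy tfrt ibqdh mwlm rkklx lpos jpo lzaps hkmz gtd
Final line count: 10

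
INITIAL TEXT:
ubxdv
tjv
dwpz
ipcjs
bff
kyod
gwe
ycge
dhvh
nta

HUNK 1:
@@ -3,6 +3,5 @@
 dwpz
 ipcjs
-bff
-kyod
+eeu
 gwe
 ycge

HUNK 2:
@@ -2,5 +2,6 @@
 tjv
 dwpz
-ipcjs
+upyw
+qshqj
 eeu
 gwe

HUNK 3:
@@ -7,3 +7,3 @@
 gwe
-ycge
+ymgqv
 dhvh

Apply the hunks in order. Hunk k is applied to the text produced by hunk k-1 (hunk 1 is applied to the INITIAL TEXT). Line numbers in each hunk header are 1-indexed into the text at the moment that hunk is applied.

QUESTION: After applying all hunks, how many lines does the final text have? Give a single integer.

Hunk 1: at line 3 remove [bff,kyod] add [eeu] -> 9 lines: ubxdv tjv dwpz ipcjs eeu gwe ycge dhvh nta
Hunk 2: at line 2 remove [ipcjs] add [upyw,qshqj] -> 10 lines: ubxdv tjv dwpz upyw qshqj eeu gwe ycge dhvh nta
Hunk 3: at line 7 remove [ycge] add [ymgqv] -> 10 lines: ubxdv tjv dwpz upyw qshqj eeu gwe ymgqv dhvh nta
Final line count: 10

Answer: 10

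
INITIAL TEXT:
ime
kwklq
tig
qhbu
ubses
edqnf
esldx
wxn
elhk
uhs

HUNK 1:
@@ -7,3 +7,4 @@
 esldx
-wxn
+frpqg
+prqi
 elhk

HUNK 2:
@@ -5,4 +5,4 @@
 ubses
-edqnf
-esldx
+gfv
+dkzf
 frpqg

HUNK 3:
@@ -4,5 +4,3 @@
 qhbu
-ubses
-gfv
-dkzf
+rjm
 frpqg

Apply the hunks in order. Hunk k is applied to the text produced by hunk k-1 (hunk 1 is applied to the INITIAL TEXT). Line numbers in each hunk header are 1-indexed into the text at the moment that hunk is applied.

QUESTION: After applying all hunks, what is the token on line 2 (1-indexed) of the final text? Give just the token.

Answer: kwklq

Derivation:
Hunk 1: at line 7 remove [wxn] add [frpqg,prqi] -> 11 lines: ime kwklq tig qhbu ubses edqnf esldx frpqg prqi elhk uhs
Hunk 2: at line 5 remove [edqnf,esldx] add [gfv,dkzf] -> 11 lines: ime kwklq tig qhbu ubses gfv dkzf frpqg prqi elhk uhs
Hunk 3: at line 4 remove [ubses,gfv,dkzf] add [rjm] -> 9 lines: ime kwklq tig qhbu rjm frpqg prqi elhk uhs
Final line 2: kwklq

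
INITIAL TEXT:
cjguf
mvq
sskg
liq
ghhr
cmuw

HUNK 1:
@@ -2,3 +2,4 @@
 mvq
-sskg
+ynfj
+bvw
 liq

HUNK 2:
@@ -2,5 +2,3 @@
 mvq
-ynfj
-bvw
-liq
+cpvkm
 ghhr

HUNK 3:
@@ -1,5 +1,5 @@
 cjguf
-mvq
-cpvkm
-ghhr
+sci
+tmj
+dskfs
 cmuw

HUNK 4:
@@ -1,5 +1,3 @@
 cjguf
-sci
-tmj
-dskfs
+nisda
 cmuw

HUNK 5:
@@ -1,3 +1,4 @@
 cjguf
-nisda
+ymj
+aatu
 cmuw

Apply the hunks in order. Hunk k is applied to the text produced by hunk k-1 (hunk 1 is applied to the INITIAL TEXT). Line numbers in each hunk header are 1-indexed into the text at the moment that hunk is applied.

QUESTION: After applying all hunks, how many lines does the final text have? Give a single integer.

Answer: 4

Derivation:
Hunk 1: at line 2 remove [sskg] add [ynfj,bvw] -> 7 lines: cjguf mvq ynfj bvw liq ghhr cmuw
Hunk 2: at line 2 remove [ynfj,bvw,liq] add [cpvkm] -> 5 lines: cjguf mvq cpvkm ghhr cmuw
Hunk 3: at line 1 remove [mvq,cpvkm,ghhr] add [sci,tmj,dskfs] -> 5 lines: cjguf sci tmj dskfs cmuw
Hunk 4: at line 1 remove [sci,tmj,dskfs] add [nisda] -> 3 lines: cjguf nisda cmuw
Hunk 5: at line 1 remove [nisda] add [ymj,aatu] -> 4 lines: cjguf ymj aatu cmuw
Final line count: 4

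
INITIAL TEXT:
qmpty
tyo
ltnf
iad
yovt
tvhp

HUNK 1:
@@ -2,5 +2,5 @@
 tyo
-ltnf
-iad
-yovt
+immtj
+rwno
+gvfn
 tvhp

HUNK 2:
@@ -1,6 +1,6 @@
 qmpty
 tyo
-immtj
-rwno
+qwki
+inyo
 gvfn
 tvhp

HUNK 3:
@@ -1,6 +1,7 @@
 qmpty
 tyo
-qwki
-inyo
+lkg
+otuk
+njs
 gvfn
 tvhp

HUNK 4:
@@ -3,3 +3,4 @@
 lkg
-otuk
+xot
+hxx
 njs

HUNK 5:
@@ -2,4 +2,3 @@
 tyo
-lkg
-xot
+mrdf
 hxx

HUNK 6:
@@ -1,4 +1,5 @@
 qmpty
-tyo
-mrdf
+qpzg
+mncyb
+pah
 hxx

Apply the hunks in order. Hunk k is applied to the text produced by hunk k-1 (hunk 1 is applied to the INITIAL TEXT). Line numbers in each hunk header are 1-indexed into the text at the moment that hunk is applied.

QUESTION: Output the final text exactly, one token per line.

Answer: qmpty
qpzg
mncyb
pah
hxx
njs
gvfn
tvhp

Derivation:
Hunk 1: at line 2 remove [ltnf,iad,yovt] add [immtj,rwno,gvfn] -> 6 lines: qmpty tyo immtj rwno gvfn tvhp
Hunk 2: at line 1 remove [immtj,rwno] add [qwki,inyo] -> 6 lines: qmpty tyo qwki inyo gvfn tvhp
Hunk 3: at line 1 remove [qwki,inyo] add [lkg,otuk,njs] -> 7 lines: qmpty tyo lkg otuk njs gvfn tvhp
Hunk 4: at line 3 remove [otuk] add [xot,hxx] -> 8 lines: qmpty tyo lkg xot hxx njs gvfn tvhp
Hunk 5: at line 2 remove [lkg,xot] add [mrdf] -> 7 lines: qmpty tyo mrdf hxx njs gvfn tvhp
Hunk 6: at line 1 remove [tyo,mrdf] add [qpzg,mncyb,pah] -> 8 lines: qmpty qpzg mncyb pah hxx njs gvfn tvhp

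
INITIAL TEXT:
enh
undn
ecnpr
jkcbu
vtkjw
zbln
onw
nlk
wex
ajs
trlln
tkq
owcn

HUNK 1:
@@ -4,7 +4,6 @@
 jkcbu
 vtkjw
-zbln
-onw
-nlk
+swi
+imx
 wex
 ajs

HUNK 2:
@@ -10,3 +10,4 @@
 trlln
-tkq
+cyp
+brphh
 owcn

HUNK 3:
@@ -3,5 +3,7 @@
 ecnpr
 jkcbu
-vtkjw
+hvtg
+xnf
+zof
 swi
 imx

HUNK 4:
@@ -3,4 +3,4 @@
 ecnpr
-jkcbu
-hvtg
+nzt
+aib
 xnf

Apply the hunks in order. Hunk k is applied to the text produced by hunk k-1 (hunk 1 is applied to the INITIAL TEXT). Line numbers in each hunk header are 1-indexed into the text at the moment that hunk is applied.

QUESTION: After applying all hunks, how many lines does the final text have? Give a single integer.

Answer: 15

Derivation:
Hunk 1: at line 4 remove [zbln,onw,nlk] add [swi,imx] -> 12 lines: enh undn ecnpr jkcbu vtkjw swi imx wex ajs trlln tkq owcn
Hunk 2: at line 10 remove [tkq] add [cyp,brphh] -> 13 lines: enh undn ecnpr jkcbu vtkjw swi imx wex ajs trlln cyp brphh owcn
Hunk 3: at line 3 remove [vtkjw] add [hvtg,xnf,zof] -> 15 lines: enh undn ecnpr jkcbu hvtg xnf zof swi imx wex ajs trlln cyp brphh owcn
Hunk 4: at line 3 remove [jkcbu,hvtg] add [nzt,aib] -> 15 lines: enh undn ecnpr nzt aib xnf zof swi imx wex ajs trlln cyp brphh owcn
Final line count: 15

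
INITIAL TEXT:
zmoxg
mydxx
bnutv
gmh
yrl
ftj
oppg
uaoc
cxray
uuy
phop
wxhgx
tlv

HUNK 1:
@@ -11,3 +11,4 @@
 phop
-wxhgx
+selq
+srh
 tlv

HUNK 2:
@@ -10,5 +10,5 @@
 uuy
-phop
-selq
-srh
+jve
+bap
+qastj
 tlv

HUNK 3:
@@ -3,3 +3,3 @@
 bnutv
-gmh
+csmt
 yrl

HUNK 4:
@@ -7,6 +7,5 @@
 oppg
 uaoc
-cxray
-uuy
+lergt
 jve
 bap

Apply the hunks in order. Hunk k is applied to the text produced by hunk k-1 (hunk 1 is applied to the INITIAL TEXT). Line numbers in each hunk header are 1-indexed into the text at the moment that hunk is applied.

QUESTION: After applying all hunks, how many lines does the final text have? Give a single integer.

Answer: 13

Derivation:
Hunk 1: at line 11 remove [wxhgx] add [selq,srh] -> 14 lines: zmoxg mydxx bnutv gmh yrl ftj oppg uaoc cxray uuy phop selq srh tlv
Hunk 2: at line 10 remove [phop,selq,srh] add [jve,bap,qastj] -> 14 lines: zmoxg mydxx bnutv gmh yrl ftj oppg uaoc cxray uuy jve bap qastj tlv
Hunk 3: at line 3 remove [gmh] add [csmt] -> 14 lines: zmoxg mydxx bnutv csmt yrl ftj oppg uaoc cxray uuy jve bap qastj tlv
Hunk 4: at line 7 remove [cxray,uuy] add [lergt] -> 13 lines: zmoxg mydxx bnutv csmt yrl ftj oppg uaoc lergt jve bap qastj tlv
Final line count: 13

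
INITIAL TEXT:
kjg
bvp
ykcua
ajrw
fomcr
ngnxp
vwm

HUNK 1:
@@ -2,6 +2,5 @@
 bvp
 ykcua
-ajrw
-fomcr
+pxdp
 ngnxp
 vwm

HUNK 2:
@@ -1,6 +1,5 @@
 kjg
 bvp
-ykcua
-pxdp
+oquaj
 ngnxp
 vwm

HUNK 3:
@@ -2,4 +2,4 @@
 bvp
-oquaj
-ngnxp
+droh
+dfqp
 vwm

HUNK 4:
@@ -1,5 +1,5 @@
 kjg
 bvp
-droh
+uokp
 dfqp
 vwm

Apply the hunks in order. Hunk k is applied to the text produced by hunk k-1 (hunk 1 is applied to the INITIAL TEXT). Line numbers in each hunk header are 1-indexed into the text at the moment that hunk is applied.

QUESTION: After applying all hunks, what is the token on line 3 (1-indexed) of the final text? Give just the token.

Hunk 1: at line 2 remove [ajrw,fomcr] add [pxdp] -> 6 lines: kjg bvp ykcua pxdp ngnxp vwm
Hunk 2: at line 1 remove [ykcua,pxdp] add [oquaj] -> 5 lines: kjg bvp oquaj ngnxp vwm
Hunk 3: at line 2 remove [oquaj,ngnxp] add [droh,dfqp] -> 5 lines: kjg bvp droh dfqp vwm
Hunk 4: at line 1 remove [droh] add [uokp] -> 5 lines: kjg bvp uokp dfqp vwm
Final line 3: uokp

Answer: uokp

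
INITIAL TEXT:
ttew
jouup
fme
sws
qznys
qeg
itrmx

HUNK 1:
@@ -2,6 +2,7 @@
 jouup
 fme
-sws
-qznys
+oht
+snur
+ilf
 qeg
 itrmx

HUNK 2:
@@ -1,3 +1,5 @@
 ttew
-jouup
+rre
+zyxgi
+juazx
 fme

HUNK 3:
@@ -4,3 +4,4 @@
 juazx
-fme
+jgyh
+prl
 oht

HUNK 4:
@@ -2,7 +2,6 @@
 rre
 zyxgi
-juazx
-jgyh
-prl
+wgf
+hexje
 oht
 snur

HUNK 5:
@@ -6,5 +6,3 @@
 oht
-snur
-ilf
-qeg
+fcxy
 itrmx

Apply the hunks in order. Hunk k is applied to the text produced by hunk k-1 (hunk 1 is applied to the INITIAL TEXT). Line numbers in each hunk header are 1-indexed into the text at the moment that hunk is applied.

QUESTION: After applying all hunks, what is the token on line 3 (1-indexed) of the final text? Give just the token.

Hunk 1: at line 2 remove [sws,qznys] add [oht,snur,ilf] -> 8 lines: ttew jouup fme oht snur ilf qeg itrmx
Hunk 2: at line 1 remove [jouup] add [rre,zyxgi,juazx] -> 10 lines: ttew rre zyxgi juazx fme oht snur ilf qeg itrmx
Hunk 3: at line 4 remove [fme] add [jgyh,prl] -> 11 lines: ttew rre zyxgi juazx jgyh prl oht snur ilf qeg itrmx
Hunk 4: at line 2 remove [juazx,jgyh,prl] add [wgf,hexje] -> 10 lines: ttew rre zyxgi wgf hexje oht snur ilf qeg itrmx
Hunk 5: at line 6 remove [snur,ilf,qeg] add [fcxy] -> 8 lines: ttew rre zyxgi wgf hexje oht fcxy itrmx
Final line 3: zyxgi

Answer: zyxgi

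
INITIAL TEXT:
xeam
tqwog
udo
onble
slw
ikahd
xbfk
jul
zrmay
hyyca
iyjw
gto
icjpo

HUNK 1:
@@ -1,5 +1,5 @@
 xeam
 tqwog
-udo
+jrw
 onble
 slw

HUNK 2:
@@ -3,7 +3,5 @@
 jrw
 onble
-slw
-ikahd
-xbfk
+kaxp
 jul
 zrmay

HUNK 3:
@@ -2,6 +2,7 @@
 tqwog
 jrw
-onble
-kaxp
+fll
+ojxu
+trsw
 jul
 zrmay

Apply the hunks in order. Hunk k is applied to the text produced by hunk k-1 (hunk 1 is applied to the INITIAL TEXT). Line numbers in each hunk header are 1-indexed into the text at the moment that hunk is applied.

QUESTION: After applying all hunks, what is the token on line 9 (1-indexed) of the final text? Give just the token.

Answer: hyyca

Derivation:
Hunk 1: at line 1 remove [udo] add [jrw] -> 13 lines: xeam tqwog jrw onble slw ikahd xbfk jul zrmay hyyca iyjw gto icjpo
Hunk 2: at line 3 remove [slw,ikahd,xbfk] add [kaxp] -> 11 lines: xeam tqwog jrw onble kaxp jul zrmay hyyca iyjw gto icjpo
Hunk 3: at line 2 remove [onble,kaxp] add [fll,ojxu,trsw] -> 12 lines: xeam tqwog jrw fll ojxu trsw jul zrmay hyyca iyjw gto icjpo
Final line 9: hyyca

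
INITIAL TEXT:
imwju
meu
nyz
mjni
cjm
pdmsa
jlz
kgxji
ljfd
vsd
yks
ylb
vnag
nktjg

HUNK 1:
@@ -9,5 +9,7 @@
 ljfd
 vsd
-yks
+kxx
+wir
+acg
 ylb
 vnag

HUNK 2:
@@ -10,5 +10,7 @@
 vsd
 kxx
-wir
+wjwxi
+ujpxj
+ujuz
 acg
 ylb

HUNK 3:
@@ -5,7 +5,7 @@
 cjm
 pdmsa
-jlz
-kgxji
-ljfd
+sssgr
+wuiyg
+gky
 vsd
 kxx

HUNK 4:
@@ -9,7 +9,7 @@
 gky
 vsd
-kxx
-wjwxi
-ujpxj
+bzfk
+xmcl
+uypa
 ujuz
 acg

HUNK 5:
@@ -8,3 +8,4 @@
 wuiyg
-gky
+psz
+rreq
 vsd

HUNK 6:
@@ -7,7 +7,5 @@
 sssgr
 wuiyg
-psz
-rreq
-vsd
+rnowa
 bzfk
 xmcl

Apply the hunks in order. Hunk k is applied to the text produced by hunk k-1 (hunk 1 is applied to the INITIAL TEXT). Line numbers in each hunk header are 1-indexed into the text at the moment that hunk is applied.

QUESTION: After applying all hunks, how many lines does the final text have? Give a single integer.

Answer: 17

Derivation:
Hunk 1: at line 9 remove [yks] add [kxx,wir,acg] -> 16 lines: imwju meu nyz mjni cjm pdmsa jlz kgxji ljfd vsd kxx wir acg ylb vnag nktjg
Hunk 2: at line 10 remove [wir] add [wjwxi,ujpxj,ujuz] -> 18 lines: imwju meu nyz mjni cjm pdmsa jlz kgxji ljfd vsd kxx wjwxi ujpxj ujuz acg ylb vnag nktjg
Hunk 3: at line 5 remove [jlz,kgxji,ljfd] add [sssgr,wuiyg,gky] -> 18 lines: imwju meu nyz mjni cjm pdmsa sssgr wuiyg gky vsd kxx wjwxi ujpxj ujuz acg ylb vnag nktjg
Hunk 4: at line 9 remove [kxx,wjwxi,ujpxj] add [bzfk,xmcl,uypa] -> 18 lines: imwju meu nyz mjni cjm pdmsa sssgr wuiyg gky vsd bzfk xmcl uypa ujuz acg ylb vnag nktjg
Hunk 5: at line 8 remove [gky] add [psz,rreq] -> 19 lines: imwju meu nyz mjni cjm pdmsa sssgr wuiyg psz rreq vsd bzfk xmcl uypa ujuz acg ylb vnag nktjg
Hunk 6: at line 7 remove [psz,rreq,vsd] add [rnowa] -> 17 lines: imwju meu nyz mjni cjm pdmsa sssgr wuiyg rnowa bzfk xmcl uypa ujuz acg ylb vnag nktjg
Final line count: 17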